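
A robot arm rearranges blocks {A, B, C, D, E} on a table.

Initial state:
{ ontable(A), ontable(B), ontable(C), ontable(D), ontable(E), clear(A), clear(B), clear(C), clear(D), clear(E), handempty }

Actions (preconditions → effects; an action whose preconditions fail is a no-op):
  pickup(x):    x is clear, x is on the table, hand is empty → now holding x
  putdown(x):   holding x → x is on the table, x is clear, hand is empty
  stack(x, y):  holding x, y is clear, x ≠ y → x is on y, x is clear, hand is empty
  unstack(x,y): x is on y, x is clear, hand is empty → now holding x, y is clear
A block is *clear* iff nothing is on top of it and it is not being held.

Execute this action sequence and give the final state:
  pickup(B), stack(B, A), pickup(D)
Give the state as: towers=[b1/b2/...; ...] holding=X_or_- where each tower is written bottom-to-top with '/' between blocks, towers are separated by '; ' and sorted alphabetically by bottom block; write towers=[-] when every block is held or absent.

towers=[A/B; C; E] holding=D

step 1 (pickup(B)): towers=[A; C; D; E] holding=B
step 2 (stack(B, A)): towers=[A/B; C; D; E] holding=-
step 3 (pickup(D)): towers=[A/B; C; E] holding=D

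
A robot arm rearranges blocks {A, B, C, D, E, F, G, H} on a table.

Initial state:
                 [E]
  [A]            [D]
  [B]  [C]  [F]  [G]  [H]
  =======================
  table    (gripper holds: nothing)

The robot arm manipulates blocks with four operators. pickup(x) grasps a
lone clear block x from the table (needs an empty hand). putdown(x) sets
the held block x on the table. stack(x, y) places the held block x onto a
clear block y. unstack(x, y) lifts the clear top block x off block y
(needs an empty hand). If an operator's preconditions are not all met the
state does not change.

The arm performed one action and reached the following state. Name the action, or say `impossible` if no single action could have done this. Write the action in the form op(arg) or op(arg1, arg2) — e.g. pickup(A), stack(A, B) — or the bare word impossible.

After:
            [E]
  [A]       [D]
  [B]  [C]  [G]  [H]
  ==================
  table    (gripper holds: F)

pickup(F)

target: towers=[B/A; C; G/D/E; H] holding=F
     unstack(A, B) → towers=[B; C; F; G/D/E; H] holding=A
     unstack(E, D) → towers=[B/A; C; F; G/D; H] holding=E
         pickup(H) → towers=[B/A; C; F; G/D/E] holding=H
         pickup(F) → towers=[B/A; C; G/D/E; H] holding=F  ← match
         pickup(C) → towers=[B/A; F; G/D/E; H] holding=C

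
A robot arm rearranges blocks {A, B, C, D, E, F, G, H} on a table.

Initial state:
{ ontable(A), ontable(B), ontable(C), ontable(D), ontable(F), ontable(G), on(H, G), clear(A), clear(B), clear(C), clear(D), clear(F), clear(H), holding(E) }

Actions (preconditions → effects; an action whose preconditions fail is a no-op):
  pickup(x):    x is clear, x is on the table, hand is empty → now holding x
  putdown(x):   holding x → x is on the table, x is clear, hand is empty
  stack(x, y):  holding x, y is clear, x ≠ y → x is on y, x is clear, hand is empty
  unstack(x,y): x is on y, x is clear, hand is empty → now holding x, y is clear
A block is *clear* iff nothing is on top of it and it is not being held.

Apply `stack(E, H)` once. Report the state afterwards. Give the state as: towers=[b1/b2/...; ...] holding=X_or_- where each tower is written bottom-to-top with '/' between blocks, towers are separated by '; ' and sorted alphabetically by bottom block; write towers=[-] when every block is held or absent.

towers=[A; B; C; D; F; G/H/E] holding=-

before: towers=[A; B; C; D; F; G/H] holding=E
pre[stack(E, H)]: holding(E) ok, clear(H) ok, E≠H ok
all met → apply stack(E, H)
after:  towers=[A; B; C; D; F; G/H/E] holding=-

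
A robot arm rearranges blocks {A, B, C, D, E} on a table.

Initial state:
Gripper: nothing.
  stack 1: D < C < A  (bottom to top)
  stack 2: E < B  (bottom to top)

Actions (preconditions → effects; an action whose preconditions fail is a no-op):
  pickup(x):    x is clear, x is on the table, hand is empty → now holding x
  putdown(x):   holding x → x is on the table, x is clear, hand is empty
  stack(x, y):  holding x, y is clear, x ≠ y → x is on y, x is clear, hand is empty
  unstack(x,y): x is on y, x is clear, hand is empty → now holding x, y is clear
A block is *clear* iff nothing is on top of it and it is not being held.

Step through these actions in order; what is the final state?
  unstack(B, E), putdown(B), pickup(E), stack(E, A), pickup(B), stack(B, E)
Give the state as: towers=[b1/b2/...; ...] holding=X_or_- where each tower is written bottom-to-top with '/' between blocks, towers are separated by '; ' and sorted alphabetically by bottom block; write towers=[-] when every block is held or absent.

towers=[D/C/A/E/B] holding=-

step 1 (unstack(B, E)): towers=[D/C/A; E] holding=B
step 2 (putdown(B)): towers=[B; D/C/A; E] holding=-
step 3 (pickup(E)): towers=[B; D/C/A] holding=E
step 4 (stack(E, A)): towers=[B; D/C/A/E] holding=-
step 5 (pickup(B)): towers=[D/C/A/E] holding=B
step 6 (stack(B, E)): towers=[D/C/A/E/B] holding=-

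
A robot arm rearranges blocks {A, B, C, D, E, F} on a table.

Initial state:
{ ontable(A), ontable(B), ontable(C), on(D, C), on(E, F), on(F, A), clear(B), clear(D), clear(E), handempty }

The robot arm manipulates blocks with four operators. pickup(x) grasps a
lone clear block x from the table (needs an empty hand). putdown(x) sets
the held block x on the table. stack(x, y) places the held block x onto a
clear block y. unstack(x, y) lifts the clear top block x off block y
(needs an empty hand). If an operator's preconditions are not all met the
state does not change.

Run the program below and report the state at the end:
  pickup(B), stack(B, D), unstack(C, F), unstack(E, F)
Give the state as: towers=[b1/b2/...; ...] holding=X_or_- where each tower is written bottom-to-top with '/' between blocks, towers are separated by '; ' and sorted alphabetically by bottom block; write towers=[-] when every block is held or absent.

towers=[A/F; C/D/B] holding=E

step 1 (pickup(B)): towers=[A/F/E; C/D] holding=B
step 2 (stack(B, D)): towers=[A/F/E; C/D/B] holding=-
step 3 (unstack(C, F)) [no-op]: towers=[A/F/E; C/D/B] holding=-
step 4 (unstack(E, F)): towers=[A/F; C/D/B] holding=E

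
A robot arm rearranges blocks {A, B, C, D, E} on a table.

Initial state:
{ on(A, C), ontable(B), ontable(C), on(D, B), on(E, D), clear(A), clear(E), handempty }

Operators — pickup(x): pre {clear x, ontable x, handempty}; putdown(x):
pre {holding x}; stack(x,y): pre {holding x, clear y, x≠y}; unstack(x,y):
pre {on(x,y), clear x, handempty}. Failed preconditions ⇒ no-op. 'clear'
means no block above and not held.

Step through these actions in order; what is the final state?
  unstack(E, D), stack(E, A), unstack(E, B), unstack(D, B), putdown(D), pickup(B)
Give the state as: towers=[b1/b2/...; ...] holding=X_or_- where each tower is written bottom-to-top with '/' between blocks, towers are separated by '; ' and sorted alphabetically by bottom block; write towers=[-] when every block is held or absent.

towers=[C/A/E; D] holding=B

step 1 (unstack(E, D)): towers=[B/D; C/A] holding=E
step 2 (stack(E, A)): towers=[B/D; C/A/E] holding=-
step 3 (unstack(E, B)) [no-op]: towers=[B/D; C/A/E] holding=-
step 4 (unstack(D, B)): towers=[B; C/A/E] holding=D
step 5 (putdown(D)): towers=[B; C/A/E; D] holding=-
step 6 (pickup(B)): towers=[C/A/E; D] holding=B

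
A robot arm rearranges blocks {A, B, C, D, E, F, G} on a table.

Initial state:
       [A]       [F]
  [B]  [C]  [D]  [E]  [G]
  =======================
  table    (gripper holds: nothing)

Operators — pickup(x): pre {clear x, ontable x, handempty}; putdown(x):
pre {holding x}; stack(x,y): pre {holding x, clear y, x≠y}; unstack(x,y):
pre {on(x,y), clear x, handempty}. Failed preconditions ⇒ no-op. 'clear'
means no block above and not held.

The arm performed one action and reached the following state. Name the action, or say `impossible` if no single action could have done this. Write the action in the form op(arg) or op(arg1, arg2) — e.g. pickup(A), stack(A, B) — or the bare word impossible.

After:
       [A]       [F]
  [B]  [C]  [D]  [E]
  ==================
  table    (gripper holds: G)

pickup(G)

target: towers=[B; C/A; D; E/F] holding=G
         pickup(B) → towers=[C/A; D; E/F; G] holding=B
     unstack(F, E) → towers=[B; C/A; D; E; G] holding=F
         pickup(G) → towers=[B; C/A; D; E/F] holding=G  ← match
         pickup(D) → towers=[B; C/A; E/F; G] holding=D
     unstack(A, C) → towers=[B; C; D; E/F; G] holding=A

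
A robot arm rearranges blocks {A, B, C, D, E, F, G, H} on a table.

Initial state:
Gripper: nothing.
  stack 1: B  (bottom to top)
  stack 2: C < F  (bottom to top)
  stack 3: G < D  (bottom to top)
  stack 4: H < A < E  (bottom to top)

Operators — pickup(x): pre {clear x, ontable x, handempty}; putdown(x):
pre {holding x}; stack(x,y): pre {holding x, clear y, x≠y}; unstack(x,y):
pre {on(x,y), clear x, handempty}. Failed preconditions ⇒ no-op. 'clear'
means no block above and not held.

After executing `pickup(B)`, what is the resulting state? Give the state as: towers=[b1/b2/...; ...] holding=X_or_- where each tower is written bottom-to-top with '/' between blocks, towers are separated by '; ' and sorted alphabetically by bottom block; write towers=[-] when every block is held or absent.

before: towers=[B; C/F; G/D; H/A/E] holding=-
pre[pickup(B)]: clear(B) ✓, ontable(B) ✓, handempty ✓
all met → apply pickup(B)
after:  towers=[C/F; G/D; H/A/E] holding=B

towers=[C/F; G/D; H/A/E] holding=B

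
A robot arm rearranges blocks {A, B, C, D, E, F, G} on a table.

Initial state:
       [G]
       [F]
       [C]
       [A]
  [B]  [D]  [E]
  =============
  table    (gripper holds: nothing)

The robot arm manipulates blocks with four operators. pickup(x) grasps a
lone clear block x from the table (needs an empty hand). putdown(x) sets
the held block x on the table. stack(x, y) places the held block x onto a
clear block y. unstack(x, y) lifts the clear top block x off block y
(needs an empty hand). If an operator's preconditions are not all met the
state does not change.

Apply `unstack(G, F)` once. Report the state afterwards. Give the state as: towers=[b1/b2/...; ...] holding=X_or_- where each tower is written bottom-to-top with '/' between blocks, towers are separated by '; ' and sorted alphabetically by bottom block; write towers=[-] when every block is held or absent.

towers=[B; D/A/C/F; E] holding=G

before: towers=[B; D/A/C/F/G; E] holding=-
pre[unstack(G, F)]: on(G,F) yes, clear(G) yes, handempty yes
all met → apply unstack(G, F)
after:  towers=[B; D/A/C/F; E] holding=G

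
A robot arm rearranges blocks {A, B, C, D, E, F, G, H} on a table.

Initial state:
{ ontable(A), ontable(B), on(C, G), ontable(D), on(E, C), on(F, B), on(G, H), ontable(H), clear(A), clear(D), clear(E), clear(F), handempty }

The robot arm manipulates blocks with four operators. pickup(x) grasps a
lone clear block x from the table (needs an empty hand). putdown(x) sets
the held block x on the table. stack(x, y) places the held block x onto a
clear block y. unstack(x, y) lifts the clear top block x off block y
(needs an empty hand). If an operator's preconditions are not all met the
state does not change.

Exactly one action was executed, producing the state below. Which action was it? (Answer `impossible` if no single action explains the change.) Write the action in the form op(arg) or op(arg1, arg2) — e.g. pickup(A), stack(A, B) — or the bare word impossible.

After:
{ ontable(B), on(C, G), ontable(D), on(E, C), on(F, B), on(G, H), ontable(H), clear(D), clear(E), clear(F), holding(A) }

pickup(A)

target: towers=[B/F; D; H/G/C/E] holding=A
         pickup(A) → towers=[B/F; D; H/G/C/E] holding=A  ← match
     unstack(E, C) → towers=[A; B/F; D; H/G/C] holding=E
     unstack(F, B) → towers=[A; B; D; H/G/C/E] holding=F
         pickup(D) → towers=[A; B/F; H/G/C/E] holding=D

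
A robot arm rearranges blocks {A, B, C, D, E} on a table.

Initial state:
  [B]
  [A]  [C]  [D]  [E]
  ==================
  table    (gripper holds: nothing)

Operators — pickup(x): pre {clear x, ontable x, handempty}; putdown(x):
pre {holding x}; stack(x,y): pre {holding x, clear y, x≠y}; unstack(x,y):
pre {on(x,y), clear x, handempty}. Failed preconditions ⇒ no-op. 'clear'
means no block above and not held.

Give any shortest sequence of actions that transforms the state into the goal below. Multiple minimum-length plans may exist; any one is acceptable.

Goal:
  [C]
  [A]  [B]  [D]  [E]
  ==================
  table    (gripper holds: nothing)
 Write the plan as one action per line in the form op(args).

step 1 (unstack(B, A)): towers=[A; C; D; E] holding=B
step 2 (putdown(B)): towers=[A; B; C; D; E] holding=-
step 3 (pickup(C)): towers=[A; B; D; E] holding=C
step 4 (stack(C, A)): towers=[A/C; B; D; E] holding=-
goal check: towers=[A/C; B; D; E] holding=- — reached (length 4, optimal by BFS)

unstack(B, A)
putdown(B)
pickup(C)
stack(C, A)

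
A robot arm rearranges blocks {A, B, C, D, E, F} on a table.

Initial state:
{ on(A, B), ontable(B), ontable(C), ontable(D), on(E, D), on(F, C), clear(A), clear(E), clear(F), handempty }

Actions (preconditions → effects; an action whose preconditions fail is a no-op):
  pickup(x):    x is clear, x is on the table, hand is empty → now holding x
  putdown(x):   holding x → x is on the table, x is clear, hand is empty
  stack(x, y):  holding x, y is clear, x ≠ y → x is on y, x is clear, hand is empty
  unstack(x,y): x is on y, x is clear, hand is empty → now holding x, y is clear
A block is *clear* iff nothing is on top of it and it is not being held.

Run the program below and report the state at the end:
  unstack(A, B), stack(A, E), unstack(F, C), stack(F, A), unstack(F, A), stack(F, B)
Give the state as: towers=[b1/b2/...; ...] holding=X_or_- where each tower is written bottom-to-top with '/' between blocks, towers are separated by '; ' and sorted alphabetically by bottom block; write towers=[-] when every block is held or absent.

towers=[B/F; C; D/E/A] holding=-

step 1 (unstack(A, B)): towers=[B; C/F; D/E] holding=A
step 2 (stack(A, E)): towers=[B; C/F; D/E/A] holding=-
step 3 (unstack(F, C)): towers=[B; C; D/E/A] holding=F
step 4 (stack(F, A)): towers=[B; C; D/E/A/F] holding=-
step 5 (unstack(F, A)): towers=[B; C; D/E/A] holding=F
step 6 (stack(F, B)): towers=[B/F; C; D/E/A] holding=-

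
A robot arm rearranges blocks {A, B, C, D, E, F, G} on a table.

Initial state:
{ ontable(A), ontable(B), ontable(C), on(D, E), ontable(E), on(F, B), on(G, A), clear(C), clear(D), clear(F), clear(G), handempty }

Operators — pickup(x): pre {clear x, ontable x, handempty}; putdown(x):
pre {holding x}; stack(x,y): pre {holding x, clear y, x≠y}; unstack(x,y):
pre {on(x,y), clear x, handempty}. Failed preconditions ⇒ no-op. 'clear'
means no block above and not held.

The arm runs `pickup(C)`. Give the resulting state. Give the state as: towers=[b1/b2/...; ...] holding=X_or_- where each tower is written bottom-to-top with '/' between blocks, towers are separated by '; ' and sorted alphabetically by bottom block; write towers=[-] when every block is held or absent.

towers=[A/G; B/F; E/D] holding=C

before: towers=[A/G; B/F; C; E/D] holding=-
pre[pickup(C)]: clear(C) ok, ontable(C) ok, handempty ok
all met → apply pickup(C)
after:  towers=[A/G; B/F; E/D] holding=C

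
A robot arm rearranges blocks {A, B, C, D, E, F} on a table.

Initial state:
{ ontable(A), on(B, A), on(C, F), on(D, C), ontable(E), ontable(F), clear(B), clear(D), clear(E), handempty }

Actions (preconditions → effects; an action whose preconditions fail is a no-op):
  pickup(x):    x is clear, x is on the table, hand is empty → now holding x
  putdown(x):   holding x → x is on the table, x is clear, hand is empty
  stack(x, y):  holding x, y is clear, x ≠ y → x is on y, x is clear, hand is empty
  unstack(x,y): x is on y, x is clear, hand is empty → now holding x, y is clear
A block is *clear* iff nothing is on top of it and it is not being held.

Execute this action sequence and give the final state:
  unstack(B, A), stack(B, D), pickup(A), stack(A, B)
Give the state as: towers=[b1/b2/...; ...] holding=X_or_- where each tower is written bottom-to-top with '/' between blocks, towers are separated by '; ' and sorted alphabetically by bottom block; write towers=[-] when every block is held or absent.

step 1 (unstack(B, A)): towers=[A; E; F/C/D] holding=B
step 2 (stack(B, D)): towers=[A; E; F/C/D/B] holding=-
step 3 (pickup(A)): towers=[E; F/C/D/B] holding=A
step 4 (stack(A, B)): towers=[E; F/C/D/B/A] holding=-

towers=[E; F/C/D/B/A] holding=-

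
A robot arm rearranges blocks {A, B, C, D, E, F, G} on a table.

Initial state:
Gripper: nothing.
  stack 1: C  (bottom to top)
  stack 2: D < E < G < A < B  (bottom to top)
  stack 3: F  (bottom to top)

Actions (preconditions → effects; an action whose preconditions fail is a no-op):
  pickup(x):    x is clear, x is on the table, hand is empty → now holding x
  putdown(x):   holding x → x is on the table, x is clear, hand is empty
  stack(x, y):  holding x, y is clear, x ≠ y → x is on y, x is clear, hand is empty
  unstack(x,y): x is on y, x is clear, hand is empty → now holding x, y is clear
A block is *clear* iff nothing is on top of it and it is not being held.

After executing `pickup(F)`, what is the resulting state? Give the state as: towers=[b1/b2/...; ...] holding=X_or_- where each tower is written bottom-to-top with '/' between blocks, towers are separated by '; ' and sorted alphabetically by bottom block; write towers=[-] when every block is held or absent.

before: towers=[C; D/E/G/A/B; F] holding=-
pre[pickup(F)]: clear(F) ok, ontable(F) ok, handempty ok
all met → apply pickup(F)
after:  towers=[C; D/E/G/A/B] holding=F

towers=[C; D/E/G/A/B] holding=F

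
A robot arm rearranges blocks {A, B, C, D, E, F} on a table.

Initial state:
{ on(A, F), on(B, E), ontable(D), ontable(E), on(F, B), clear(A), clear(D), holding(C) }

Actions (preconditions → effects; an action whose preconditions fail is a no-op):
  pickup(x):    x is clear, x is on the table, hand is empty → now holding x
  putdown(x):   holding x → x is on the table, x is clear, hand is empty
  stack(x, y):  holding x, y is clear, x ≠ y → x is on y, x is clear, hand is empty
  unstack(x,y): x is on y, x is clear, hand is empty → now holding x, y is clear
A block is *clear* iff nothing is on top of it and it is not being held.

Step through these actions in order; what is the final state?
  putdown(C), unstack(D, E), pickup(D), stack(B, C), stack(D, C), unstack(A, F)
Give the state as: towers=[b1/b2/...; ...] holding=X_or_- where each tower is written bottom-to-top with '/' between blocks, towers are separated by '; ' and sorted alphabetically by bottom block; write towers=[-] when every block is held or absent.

towers=[C/D; E/B/F] holding=A

step 1 (putdown(C)): towers=[C; D; E/B/F/A] holding=-
step 2 (unstack(D, E)) [no-op]: towers=[C; D; E/B/F/A] holding=-
step 3 (pickup(D)): towers=[C; E/B/F/A] holding=D
step 4 (stack(B, C)) [no-op]: towers=[C; E/B/F/A] holding=D
step 5 (stack(D, C)): towers=[C/D; E/B/F/A] holding=-
step 6 (unstack(A, F)): towers=[C/D; E/B/F] holding=A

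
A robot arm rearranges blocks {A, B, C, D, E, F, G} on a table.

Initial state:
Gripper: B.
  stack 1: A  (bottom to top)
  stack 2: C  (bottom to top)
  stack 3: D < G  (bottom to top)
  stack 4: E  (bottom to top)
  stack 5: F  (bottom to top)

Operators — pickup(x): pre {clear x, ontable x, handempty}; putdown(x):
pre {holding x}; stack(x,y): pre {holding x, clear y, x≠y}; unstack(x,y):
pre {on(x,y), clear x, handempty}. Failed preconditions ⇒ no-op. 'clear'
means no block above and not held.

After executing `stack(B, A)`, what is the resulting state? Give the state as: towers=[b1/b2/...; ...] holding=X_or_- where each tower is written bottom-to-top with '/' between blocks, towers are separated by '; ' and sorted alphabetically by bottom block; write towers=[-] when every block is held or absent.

towers=[A/B; C; D/G; E; F] holding=-

before: towers=[A; C; D/G; E; F] holding=B
pre[stack(B, A)]: holding(B) ok, clear(A) ok, B≠A ok
all met → apply stack(B, A)
after:  towers=[A/B; C; D/G; E; F] holding=-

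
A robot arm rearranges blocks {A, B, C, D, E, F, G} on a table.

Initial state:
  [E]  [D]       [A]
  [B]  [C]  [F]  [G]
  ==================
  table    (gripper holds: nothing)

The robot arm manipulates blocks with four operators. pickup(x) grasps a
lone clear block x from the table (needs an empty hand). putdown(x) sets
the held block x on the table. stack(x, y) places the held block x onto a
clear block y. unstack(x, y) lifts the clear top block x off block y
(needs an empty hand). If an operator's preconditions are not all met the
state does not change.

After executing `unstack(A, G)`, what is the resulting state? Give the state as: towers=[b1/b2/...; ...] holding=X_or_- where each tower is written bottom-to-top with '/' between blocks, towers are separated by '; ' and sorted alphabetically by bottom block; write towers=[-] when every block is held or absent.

before: towers=[B/E; C/D; F; G/A] holding=-
pre[unstack(A, G)]: on(A,G) ok, clear(A) ok, handempty ok
all met → apply unstack(A, G)
after:  towers=[B/E; C/D; F; G] holding=A

towers=[B/E; C/D; F; G] holding=A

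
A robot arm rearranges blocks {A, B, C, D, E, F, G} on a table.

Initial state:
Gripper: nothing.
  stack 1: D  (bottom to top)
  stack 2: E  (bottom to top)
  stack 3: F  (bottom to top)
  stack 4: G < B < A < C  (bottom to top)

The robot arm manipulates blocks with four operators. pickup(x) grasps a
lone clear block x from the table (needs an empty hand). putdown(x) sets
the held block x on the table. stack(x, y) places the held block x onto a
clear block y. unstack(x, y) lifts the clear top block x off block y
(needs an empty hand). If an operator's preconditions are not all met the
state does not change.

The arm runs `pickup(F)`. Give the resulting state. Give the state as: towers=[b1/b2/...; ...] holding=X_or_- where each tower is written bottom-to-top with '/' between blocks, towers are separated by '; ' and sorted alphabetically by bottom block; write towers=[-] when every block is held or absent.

before: towers=[D; E; F; G/B/A/C] holding=-
pre[pickup(F)]: clear(F) yes, ontable(F) yes, handempty yes
all met → apply pickup(F)
after:  towers=[D; E; G/B/A/C] holding=F

towers=[D; E; G/B/A/C] holding=F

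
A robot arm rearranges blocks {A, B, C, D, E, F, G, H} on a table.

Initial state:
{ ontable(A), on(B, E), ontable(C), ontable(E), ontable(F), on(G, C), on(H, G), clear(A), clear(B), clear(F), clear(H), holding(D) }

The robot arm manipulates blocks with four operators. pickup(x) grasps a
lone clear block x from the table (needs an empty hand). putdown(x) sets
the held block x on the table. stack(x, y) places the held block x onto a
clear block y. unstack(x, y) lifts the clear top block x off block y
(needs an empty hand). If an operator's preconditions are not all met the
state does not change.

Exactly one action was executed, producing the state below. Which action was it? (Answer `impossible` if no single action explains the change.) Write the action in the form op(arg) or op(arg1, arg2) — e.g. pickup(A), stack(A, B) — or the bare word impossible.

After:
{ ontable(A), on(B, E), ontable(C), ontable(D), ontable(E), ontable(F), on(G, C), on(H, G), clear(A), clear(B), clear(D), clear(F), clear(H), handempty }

putdown(D)

target: towers=[A; C/G/H; D; E/B; F] holding=-
        putdown(D) → towers=[A; C/G/H; D; E/B; F] holding=-  ← match
       stack(D, A) → towers=[A/D; C/G/H; E/B; F] holding=-
       stack(D, H) → towers=[A; C/G/H/D; E/B; F] holding=-
       stack(D, B) → towers=[A; C/G/H; E/B/D; F] holding=-
       stack(D, F) → towers=[A; C/G/H; E/B; F/D] holding=-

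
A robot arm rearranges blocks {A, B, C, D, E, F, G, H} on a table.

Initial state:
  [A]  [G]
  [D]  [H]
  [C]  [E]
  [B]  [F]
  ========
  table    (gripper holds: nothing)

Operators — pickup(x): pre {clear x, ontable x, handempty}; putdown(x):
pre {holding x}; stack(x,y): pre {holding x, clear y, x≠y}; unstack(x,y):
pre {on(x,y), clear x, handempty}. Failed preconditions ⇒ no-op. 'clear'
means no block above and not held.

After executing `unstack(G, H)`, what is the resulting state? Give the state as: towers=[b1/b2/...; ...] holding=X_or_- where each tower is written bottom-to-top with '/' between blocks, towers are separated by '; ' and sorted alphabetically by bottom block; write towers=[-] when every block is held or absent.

towers=[B/C/D/A; F/E/H] holding=G

before: towers=[B/C/D/A; F/E/H/G] holding=-
pre[unstack(G, H)]: on(G,H) ok, clear(G) ok, handempty ok
all met → apply unstack(G, H)
after:  towers=[B/C/D/A; F/E/H] holding=G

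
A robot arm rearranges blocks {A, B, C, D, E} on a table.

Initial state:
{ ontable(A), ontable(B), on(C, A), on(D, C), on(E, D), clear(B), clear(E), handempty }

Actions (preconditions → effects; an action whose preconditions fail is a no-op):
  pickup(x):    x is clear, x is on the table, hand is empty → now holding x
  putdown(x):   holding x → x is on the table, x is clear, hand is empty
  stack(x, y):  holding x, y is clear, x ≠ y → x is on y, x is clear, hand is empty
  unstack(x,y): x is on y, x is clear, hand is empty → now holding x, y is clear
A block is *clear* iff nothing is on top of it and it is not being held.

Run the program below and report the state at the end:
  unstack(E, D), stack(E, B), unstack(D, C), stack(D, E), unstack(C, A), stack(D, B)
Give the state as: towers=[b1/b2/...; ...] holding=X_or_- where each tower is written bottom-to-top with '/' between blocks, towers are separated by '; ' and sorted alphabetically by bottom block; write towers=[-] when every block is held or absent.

towers=[A; B/E/D] holding=C

step 1 (unstack(E, D)): towers=[A/C/D; B] holding=E
step 2 (stack(E, B)): towers=[A/C/D; B/E] holding=-
step 3 (unstack(D, C)): towers=[A/C; B/E] holding=D
step 4 (stack(D, E)): towers=[A/C; B/E/D] holding=-
step 5 (unstack(C, A)): towers=[A; B/E/D] holding=C
step 6 (stack(D, B)) [no-op]: towers=[A; B/E/D] holding=C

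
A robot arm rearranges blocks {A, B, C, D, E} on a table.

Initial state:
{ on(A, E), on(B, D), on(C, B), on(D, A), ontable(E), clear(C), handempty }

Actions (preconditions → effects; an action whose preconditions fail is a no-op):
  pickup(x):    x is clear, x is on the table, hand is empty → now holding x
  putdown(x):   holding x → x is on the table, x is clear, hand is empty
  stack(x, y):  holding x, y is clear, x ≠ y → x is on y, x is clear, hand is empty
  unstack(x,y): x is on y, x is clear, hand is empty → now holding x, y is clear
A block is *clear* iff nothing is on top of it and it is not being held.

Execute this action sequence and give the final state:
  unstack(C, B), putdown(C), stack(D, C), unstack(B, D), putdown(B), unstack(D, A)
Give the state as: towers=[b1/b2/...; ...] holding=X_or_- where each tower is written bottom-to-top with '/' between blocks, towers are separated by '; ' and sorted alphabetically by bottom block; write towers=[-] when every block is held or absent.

towers=[B; C; E/A] holding=D

step 1 (unstack(C, B)): towers=[E/A/D/B] holding=C
step 2 (putdown(C)): towers=[C; E/A/D/B] holding=-
step 3 (stack(D, C)) [no-op]: towers=[C; E/A/D/B] holding=-
step 4 (unstack(B, D)): towers=[C; E/A/D] holding=B
step 5 (putdown(B)): towers=[B; C; E/A/D] holding=-
step 6 (unstack(D, A)): towers=[B; C; E/A] holding=D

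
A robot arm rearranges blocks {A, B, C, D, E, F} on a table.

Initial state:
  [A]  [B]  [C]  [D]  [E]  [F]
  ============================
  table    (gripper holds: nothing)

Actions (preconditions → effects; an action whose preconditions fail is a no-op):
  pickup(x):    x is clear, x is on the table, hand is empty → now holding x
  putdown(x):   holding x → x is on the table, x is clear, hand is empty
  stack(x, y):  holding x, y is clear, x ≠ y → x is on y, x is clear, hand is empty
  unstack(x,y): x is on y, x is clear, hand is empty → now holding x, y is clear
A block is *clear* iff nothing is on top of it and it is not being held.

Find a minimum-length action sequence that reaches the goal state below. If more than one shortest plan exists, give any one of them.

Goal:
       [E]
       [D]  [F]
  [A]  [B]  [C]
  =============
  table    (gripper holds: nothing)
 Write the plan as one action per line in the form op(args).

step 1 (pickup(F)): towers=[A; B; C; D; E] holding=F
step 2 (stack(F, C)): towers=[A; B; C/F; D; E] holding=-
step 3 (pickup(D)): towers=[A; B; C/F; E] holding=D
step 4 (stack(D, B)): towers=[A; B/D; C/F; E] holding=-
step 5 (pickup(E)): towers=[A; B/D; C/F] holding=E
step 6 (stack(E, D)): towers=[A; B/D/E; C/F] holding=-
goal check: towers=[A; B/D/E; C/F] holding=- — reached (length 6, optimal by BFS)

pickup(F)
stack(F, C)
pickup(D)
stack(D, B)
pickup(E)
stack(E, D)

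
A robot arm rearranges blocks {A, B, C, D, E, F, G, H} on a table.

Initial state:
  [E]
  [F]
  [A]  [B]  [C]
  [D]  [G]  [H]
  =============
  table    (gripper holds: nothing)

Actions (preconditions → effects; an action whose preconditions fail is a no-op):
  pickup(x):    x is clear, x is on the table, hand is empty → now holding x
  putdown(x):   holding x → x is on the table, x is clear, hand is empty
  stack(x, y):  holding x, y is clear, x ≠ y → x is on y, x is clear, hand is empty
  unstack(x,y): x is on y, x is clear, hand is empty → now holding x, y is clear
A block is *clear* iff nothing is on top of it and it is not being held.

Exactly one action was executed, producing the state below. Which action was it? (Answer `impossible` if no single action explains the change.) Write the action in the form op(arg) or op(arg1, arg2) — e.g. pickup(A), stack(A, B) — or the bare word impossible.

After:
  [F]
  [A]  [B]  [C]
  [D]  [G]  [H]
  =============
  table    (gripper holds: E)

target: towers=[D/A/F; G/B; H/C] holding=E
     unstack(E, F) → towers=[D/A/F; G/B; H/C] holding=E  ← match
     unstack(B, G) → towers=[D/A/F/E; G; H/C] holding=B
     unstack(C, H) → towers=[D/A/F/E; G/B; H] holding=C

unstack(E, F)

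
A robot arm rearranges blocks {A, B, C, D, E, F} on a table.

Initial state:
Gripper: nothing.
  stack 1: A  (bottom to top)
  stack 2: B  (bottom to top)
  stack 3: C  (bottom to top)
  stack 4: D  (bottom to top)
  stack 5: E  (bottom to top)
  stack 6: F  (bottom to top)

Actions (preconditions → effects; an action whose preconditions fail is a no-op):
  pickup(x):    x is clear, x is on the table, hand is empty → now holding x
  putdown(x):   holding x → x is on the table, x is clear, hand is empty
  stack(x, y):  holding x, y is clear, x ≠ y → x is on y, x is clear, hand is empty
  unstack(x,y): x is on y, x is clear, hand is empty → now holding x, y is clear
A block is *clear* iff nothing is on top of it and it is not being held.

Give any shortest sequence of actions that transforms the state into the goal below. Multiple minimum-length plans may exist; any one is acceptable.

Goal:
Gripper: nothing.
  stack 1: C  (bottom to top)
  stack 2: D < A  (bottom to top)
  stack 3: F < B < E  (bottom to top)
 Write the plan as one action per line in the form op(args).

step 1 (pickup(B)): towers=[A; C; D; E; F] holding=B
step 2 (stack(B, F)): towers=[A; C; D; E; F/B] holding=-
step 3 (pickup(A)): towers=[C; D; E; F/B] holding=A
step 4 (stack(A, D)): towers=[C; D/A; E; F/B] holding=-
step 5 (pickup(E)): towers=[C; D/A; F/B] holding=E
step 6 (stack(E, B)): towers=[C; D/A; F/B/E] holding=-
goal check: towers=[C; D/A; F/B/E] holding=- — reached (length 6, optimal by BFS)

pickup(B)
stack(B, F)
pickup(A)
stack(A, D)
pickup(E)
stack(E, B)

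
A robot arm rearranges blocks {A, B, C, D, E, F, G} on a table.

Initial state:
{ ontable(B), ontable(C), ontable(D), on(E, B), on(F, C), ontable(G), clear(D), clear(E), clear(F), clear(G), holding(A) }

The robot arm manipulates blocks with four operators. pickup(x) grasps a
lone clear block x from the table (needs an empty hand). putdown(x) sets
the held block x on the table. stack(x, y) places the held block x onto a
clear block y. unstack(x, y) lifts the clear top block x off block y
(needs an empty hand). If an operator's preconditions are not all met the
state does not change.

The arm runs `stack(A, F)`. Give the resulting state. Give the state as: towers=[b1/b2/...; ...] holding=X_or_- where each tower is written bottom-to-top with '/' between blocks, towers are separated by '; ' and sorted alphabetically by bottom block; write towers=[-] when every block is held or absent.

before: towers=[B/E; C/F; D; G] holding=A
pre[stack(A, F)]: holding(A) yes, clear(F) yes, A≠F yes
all met → apply stack(A, F)
after:  towers=[B/E; C/F/A; D; G] holding=-

towers=[B/E; C/F/A; D; G] holding=-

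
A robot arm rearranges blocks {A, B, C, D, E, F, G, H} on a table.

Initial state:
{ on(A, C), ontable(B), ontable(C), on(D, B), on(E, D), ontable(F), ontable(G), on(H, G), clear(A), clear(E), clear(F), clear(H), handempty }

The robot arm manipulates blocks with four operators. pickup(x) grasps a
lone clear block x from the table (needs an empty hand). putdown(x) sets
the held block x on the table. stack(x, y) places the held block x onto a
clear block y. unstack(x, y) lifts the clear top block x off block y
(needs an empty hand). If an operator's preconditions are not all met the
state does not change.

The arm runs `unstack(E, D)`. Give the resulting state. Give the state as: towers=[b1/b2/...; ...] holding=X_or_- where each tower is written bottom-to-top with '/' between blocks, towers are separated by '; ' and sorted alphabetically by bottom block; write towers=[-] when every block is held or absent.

before: towers=[B/D/E; C/A; F; G/H] holding=-
pre[unstack(E, D)]: on(E,D) ✓, clear(E) ✓, handempty ✓
all met → apply unstack(E, D)
after:  towers=[B/D; C/A; F; G/H] holding=E

towers=[B/D; C/A; F; G/H] holding=E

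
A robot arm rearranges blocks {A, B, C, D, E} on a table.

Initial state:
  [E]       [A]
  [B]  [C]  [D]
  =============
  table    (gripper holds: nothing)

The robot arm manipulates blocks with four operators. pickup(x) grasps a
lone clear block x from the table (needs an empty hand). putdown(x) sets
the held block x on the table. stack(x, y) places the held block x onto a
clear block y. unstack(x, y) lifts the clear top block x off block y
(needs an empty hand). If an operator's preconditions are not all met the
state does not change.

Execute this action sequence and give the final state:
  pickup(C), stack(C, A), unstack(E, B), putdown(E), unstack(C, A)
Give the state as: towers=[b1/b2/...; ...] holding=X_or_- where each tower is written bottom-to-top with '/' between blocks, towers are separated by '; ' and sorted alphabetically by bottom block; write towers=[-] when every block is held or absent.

step 1 (pickup(C)): towers=[B/E; D/A] holding=C
step 2 (stack(C, A)): towers=[B/E; D/A/C] holding=-
step 3 (unstack(E, B)): towers=[B; D/A/C] holding=E
step 4 (putdown(E)): towers=[B; D/A/C; E] holding=-
step 5 (unstack(C, A)): towers=[B; D/A; E] holding=C

towers=[B; D/A; E] holding=C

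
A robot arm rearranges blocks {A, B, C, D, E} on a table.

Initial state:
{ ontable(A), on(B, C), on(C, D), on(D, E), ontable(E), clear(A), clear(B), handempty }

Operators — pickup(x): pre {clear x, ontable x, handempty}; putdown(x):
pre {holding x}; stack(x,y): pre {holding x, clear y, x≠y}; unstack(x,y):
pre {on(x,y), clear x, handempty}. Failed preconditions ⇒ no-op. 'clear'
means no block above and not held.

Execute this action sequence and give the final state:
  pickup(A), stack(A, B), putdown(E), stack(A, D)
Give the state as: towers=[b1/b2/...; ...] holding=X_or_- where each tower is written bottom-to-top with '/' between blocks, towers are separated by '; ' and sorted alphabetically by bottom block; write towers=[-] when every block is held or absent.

towers=[E/D/C/B/A] holding=-

step 1 (pickup(A)): towers=[E/D/C/B] holding=A
step 2 (stack(A, B)): towers=[E/D/C/B/A] holding=-
step 3 (putdown(E)) [no-op]: towers=[E/D/C/B/A] holding=-
step 4 (stack(A, D)) [no-op]: towers=[E/D/C/B/A] holding=-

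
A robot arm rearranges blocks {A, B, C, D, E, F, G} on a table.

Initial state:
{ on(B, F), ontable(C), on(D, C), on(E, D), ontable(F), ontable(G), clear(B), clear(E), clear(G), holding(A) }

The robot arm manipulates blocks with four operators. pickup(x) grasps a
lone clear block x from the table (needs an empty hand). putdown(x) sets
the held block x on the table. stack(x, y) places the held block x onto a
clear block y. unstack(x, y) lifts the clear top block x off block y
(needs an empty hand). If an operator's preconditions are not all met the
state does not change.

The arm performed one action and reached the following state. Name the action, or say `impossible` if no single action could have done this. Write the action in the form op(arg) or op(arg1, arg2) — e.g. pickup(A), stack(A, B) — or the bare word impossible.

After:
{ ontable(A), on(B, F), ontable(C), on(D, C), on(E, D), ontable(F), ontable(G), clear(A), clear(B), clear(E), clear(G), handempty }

target: towers=[A; C/D/E; F/B; G] holding=-
        putdown(A) → towers=[A; C/D/E; F/B; G] holding=-  ← match
       stack(A, B) → towers=[C/D/E; F/B/A; G] holding=-
       stack(A, G) → towers=[C/D/E; F/B; G/A] holding=-
       stack(A, E) → towers=[C/D/E/A; F/B; G] holding=-

putdown(A)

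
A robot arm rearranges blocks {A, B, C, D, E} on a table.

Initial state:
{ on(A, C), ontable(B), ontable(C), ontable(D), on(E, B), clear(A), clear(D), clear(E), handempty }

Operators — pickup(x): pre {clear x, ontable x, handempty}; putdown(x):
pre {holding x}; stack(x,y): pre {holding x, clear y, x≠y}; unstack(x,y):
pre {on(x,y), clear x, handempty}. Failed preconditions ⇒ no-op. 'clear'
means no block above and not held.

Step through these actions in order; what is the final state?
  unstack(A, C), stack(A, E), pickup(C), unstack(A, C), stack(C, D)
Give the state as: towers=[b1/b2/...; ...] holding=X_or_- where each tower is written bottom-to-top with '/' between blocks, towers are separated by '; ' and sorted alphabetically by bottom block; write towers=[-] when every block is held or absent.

towers=[B/E/A; D/C] holding=-

step 1 (unstack(A, C)): towers=[B/E; C; D] holding=A
step 2 (stack(A, E)): towers=[B/E/A; C; D] holding=-
step 3 (pickup(C)): towers=[B/E/A; D] holding=C
step 4 (unstack(A, C)) [no-op]: towers=[B/E/A; D] holding=C
step 5 (stack(C, D)): towers=[B/E/A; D/C] holding=-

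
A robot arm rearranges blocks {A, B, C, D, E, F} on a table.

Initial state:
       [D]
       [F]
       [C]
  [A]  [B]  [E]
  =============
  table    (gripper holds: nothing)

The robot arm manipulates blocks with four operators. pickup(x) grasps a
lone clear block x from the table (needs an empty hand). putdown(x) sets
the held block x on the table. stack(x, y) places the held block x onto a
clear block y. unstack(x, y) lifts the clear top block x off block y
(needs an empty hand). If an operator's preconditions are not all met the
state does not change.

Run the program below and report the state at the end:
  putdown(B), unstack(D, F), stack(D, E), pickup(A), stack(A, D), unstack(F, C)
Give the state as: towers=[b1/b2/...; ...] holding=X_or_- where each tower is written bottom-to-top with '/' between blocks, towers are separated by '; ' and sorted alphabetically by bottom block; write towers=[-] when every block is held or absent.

towers=[B/C; E/D/A] holding=F

step 1 (putdown(B)) [no-op]: towers=[A; B/C/F/D; E] holding=-
step 2 (unstack(D, F)): towers=[A; B/C/F; E] holding=D
step 3 (stack(D, E)): towers=[A; B/C/F; E/D] holding=-
step 4 (pickup(A)): towers=[B/C/F; E/D] holding=A
step 5 (stack(A, D)): towers=[B/C/F; E/D/A] holding=-
step 6 (unstack(F, C)): towers=[B/C; E/D/A] holding=F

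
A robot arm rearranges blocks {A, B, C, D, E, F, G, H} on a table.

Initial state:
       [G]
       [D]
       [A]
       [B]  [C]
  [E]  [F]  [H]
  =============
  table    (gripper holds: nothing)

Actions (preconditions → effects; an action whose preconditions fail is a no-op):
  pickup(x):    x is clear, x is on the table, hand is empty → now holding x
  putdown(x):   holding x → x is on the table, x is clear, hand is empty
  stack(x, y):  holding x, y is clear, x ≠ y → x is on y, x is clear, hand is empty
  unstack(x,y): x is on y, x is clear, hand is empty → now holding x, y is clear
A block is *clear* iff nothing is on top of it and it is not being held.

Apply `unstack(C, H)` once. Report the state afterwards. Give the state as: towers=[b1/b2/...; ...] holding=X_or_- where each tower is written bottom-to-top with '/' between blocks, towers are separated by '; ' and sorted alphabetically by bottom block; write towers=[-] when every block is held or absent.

towers=[E; F/B/A/D/G; H] holding=C

before: towers=[E; F/B/A/D/G; H/C] holding=-
pre[unstack(C, H)]: on(C,H) yes, clear(C) yes, handempty yes
all met → apply unstack(C, H)
after:  towers=[E; F/B/A/D/G; H] holding=C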